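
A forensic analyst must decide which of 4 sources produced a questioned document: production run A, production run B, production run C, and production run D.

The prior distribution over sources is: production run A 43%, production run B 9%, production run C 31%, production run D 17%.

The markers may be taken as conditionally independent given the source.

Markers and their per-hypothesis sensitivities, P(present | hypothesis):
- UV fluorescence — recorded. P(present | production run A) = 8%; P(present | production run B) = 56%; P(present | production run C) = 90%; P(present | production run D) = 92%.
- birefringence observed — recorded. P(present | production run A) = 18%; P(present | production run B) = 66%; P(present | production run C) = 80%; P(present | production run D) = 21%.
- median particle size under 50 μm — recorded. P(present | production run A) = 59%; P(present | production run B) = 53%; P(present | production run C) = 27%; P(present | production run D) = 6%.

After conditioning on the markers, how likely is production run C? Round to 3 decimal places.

0.722

By Bayes' rule with conditional independence, the unnormalized weight for each hypothesis is prior × ∏ likelihoods:
  production run A: 0.43 × 0.08 × 0.18 × 0.59 = 0.0036533
  production run B: 0.09 × 0.56 × 0.66 × 0.53 = 0.01763
  production run C: 0.31 × 0.90 × 0.80 × 0.27 = 0.060264
  production run D: 0.17 × 0.92 × 0.21 × 0.06 = 0.0019706
The unnormalized weights sum to 0.083518.
P(production run C | evidence) = 0.060264 / 0.083518 ≈ 0.722.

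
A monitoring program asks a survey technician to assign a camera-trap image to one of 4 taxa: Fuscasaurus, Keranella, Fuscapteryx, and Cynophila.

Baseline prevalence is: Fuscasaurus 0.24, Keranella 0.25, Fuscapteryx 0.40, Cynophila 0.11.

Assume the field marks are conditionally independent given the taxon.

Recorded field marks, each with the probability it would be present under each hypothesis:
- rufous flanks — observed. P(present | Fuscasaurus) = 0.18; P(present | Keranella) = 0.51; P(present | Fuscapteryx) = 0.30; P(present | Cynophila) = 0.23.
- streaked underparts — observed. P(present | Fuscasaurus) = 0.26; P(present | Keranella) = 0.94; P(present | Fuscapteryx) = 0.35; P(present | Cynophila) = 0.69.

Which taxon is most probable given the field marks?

For each hypothesis, the unnormalized posterior weight is prior × product of the field mark likelihoods:
  Fuscasaurus: 0.24 × 0.18 × 0.26 = 0.011232
  Keranella: 0.25 × 0.51 × 0.94 = 0.11985
  Fuscapteryx: 0.40 × 0.30 × 0.35 = 0.042
  Cynophila: 0.11 × 0.23 × 0.69 = 0.017457
Marginal likelihood of the evidence = 0.19054.
P(Fuscasaurus | evidence) ≈ 0.011232 / 0.19054 ≈ 0.059
P(Keranella | evidence) ≈ 0.11985 / 0.19054 ≈ 0.629
P(Fuscapteryx | evidence) ≈ 0.042 / 0.19054 ≈ 0.220
P(Cynophila | evidence) ≈ 0.017457 / 0.19054 ≈ 0.092
The largest is 0.629, so Keranella is most probable.

Keranella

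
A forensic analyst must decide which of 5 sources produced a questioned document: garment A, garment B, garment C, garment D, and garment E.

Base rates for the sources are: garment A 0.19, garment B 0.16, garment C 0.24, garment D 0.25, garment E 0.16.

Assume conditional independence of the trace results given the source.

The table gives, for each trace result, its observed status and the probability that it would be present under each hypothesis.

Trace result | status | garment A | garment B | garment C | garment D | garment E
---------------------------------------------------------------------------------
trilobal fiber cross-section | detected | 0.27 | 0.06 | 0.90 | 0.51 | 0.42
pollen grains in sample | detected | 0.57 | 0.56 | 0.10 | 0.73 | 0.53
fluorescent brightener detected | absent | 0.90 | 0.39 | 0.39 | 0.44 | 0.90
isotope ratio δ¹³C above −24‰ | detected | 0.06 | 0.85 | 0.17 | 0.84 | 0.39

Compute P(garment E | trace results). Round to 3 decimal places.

0.028

For each hypothesis, the unnormalized posterior weight is prior × product of the trace result likelihoods (using 1 − P(present | H) for each absent trace result):
  garment A: 0.19 × 0.27 × 0.57 × (1 − 0.90) × 0.06 = 0.00017545
  garment B: 0.16 × 0.06 × 0.56 × (1 − 0.39) × 0.85 = 0.0027875
  garment C: 0.24 × 0.90 × 0.10 × (1 − 0.39) × 0.17 = 0.0022399
  garment D: 0.25 × 0.51 × 0.73 × (1 − 0.44) × 0.84 = 0.043782
  garment E: 0.16 × 0.42 × 0.53 × (1 − 0.90) × 0.39 = 0.001389
The unnormalized weights sum to 0.050374.
P(garment E | evidence) = 0.001389 / 0.050374 ≈ 0.028.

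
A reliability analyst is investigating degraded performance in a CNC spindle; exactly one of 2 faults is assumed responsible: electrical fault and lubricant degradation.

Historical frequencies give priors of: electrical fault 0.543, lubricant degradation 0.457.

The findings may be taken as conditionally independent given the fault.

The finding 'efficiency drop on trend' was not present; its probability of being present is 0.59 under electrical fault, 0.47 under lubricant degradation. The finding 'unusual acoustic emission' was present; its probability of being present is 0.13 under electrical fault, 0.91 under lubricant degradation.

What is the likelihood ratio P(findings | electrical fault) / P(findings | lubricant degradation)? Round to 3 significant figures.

The Bayes factor is the ratio of the joint likelihoods of the evidence pattern under the two hypotheses (using 1 − P(present | H) for each absent finding).
  electrical fault: (1 − 0.59) × 0.13 = 0.0533
  lubricant degradation: (1 − 0.47) × 0.91 = 0.4823
Bayes factor = 0.0533 / 0.4823 ≈ 0.111

0.111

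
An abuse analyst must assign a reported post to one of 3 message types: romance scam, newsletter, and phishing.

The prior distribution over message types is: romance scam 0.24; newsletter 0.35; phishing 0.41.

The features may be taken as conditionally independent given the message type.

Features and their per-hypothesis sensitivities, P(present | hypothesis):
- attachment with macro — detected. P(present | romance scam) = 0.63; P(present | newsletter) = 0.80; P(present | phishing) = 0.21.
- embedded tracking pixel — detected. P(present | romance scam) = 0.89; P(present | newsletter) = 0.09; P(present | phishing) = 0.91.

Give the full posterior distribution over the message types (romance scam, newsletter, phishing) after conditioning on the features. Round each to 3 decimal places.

0.565, 0.106, 0.329

By Bayes' rule with conditional independence, the unnormalized weight for each hypothesis is prior × ∏ likelihoods:
  romance scam: 0.24 × 0.63 × 0.89 = 0.13457
  newsletter: 0.35 × 0.80 × 0.09 = 0.0252
  phishing: 0.41 × 0.21 × 0.91 = 0.078351
Normalizing constant Z = 0.13457 + 0.0252 + 0.078351 = 0.23812.
P(romance scam | evidence) = 0.13457 / 0.23812 ≈ 0.565
P(newsletter | evidence) = 0.0252 / 0.23812 ≈ 0.106
P(phishing | evidence) = 0.078351 / 0.23812 ≈ 0.329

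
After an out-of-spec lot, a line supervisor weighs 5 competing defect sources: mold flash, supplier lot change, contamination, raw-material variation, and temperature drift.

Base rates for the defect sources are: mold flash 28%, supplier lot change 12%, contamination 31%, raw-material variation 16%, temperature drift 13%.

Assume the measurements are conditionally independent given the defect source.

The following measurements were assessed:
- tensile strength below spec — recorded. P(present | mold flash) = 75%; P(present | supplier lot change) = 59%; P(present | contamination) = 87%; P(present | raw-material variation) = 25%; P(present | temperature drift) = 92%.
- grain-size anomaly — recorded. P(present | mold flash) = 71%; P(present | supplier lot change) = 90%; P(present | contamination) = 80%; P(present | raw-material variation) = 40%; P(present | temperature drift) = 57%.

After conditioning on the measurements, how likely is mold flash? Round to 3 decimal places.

0.291

Multiply each prior by the joint likelihood of the measurement pattern:
  mold flash: 0.28 × 0.75 × 0.71 = 0.1491
  supplier lot change: 0.12 × 0.59 × 0.90 = 0.06372
  contamination: 0.31 × 0.87 × 0.80 = 0.21576
  raw-material variation: 0.16 × 0.25 × 0.40 = 0.016
  temperature drift: 0.13 × 0.92 × 0.57 = 0.068172
The unnormalized weights sum to 0.51275.
P(mold flash | evidence) = 0.1491 / 0.51275 ≈ 0.291.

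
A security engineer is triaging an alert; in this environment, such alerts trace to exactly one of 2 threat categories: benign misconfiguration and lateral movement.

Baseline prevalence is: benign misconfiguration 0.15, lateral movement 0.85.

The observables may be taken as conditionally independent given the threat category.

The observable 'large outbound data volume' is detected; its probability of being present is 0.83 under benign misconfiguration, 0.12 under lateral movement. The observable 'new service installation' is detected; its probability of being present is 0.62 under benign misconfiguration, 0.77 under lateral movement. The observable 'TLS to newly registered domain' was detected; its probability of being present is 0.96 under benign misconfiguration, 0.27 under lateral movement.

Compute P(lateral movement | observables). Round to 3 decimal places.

0.222

Multiply each prior by the joint likelihood of the observable pattern:
  benign misconfiguration: 0.15 × 0.83 × 0.62 × 0.96 = 0.074102
  lateral movement: 0.85 × 0.12 × 0.77 × 0.27 = 0.021206
Marginal likelihood of the evidence = 0.095308.
P(lateral movement | evidence) = 0.021206 / 0.095308 ≈ 0.222.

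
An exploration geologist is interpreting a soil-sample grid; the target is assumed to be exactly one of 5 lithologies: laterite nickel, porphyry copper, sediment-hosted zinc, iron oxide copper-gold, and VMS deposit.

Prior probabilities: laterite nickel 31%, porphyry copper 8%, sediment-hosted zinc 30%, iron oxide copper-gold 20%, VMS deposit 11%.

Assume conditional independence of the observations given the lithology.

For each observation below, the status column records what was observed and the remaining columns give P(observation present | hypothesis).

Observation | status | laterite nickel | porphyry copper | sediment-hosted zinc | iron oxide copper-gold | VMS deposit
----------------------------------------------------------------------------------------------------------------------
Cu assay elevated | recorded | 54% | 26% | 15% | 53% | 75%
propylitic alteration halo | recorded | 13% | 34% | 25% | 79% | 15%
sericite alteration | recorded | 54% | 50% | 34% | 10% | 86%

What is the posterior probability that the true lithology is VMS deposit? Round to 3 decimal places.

By Bayes' rule with conditional independence, the unnormalized weight for each hypothesis is prior × ∏ likelihoods:
  laterite nickel: 0.31 × 0.54 × 0.13 × 0.54 = 0.011751
  porphyry copper: 0.08 × 0.26 × 0.34 × 0.50 = 0.003536
  sediment-hosted zinc: 0.30 × 0.15 × 0.25 × 0.34 = 0.003825
  iron oxide copper-gold: 0.20 × 0.53 × 0.79 × 0.10 = 0.008374
  VMS deposit: 0.11 × 0.75 × 0.15 × 0.86 = 0.010643
The unnormalized weights sum to 0.038129.
P(VMS deposit | evidence) = 0.010643 / 0.038129 ≈ 0.279.

0.279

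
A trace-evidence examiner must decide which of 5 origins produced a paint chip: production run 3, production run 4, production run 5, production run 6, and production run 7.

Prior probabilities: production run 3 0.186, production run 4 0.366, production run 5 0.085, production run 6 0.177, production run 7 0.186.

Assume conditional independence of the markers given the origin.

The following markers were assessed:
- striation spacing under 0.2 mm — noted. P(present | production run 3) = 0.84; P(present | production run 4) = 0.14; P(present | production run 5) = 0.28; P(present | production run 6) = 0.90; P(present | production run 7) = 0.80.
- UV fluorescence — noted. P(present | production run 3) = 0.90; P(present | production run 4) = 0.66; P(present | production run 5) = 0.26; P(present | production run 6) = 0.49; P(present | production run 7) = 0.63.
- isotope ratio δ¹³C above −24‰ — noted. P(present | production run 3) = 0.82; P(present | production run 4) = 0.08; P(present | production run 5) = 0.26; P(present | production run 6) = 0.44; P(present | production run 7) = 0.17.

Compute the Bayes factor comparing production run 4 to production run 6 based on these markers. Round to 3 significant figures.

0.0381

Take the product of per-marker likelihoods under each hypothesis, then divide.
  production run 4: 0.14 × 0.66 × 0.08 = 0.007392
  production run 6: 0.90 × 0.49 × 0.44 = 0.19404
Bayes factor = 0.007392 / 0.19404 ≈ 0.0381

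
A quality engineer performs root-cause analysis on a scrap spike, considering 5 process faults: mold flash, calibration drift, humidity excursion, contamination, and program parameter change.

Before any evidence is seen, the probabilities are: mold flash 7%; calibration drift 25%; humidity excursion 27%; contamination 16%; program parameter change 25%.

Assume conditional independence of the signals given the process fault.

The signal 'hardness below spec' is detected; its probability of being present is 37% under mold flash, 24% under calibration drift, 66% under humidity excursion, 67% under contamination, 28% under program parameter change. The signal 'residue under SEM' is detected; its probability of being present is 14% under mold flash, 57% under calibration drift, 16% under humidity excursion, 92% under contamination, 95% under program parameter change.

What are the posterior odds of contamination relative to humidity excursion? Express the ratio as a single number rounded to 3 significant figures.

3.46

The normalizing constant cancels in an odds ratio, so compute prior × likelihood for the two hypotheses only:
  contamination: 0.16 × 0.67 × 0.92 = 0.098624
  humidity excursion: 0.27 × 0.66 × 0.16 = 0.028512
Posterior odds = 0.098624 / 0.028512 ≈ 3.46.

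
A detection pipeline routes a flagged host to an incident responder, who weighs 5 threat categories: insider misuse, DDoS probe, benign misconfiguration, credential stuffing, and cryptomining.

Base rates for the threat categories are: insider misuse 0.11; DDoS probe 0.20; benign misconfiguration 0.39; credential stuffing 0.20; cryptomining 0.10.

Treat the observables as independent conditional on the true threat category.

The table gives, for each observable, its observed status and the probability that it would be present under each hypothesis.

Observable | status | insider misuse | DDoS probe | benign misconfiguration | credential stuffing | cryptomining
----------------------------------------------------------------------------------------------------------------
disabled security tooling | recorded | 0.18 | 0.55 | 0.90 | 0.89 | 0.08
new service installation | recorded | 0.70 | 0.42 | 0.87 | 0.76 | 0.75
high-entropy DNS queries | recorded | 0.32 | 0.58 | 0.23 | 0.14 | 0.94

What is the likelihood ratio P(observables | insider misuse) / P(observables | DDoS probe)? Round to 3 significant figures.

0.301

Take the product of per-observable likelihoods under each hypothesis, then divide.
  insider misuse: 0.18 × 0.70 × 0.32 = 0.04032
  DDoS probe: 0.55 × 0.42 × 0.58 = 0.13398
Bayes factor = 0.04032 / 0.13398 ≈ 0.301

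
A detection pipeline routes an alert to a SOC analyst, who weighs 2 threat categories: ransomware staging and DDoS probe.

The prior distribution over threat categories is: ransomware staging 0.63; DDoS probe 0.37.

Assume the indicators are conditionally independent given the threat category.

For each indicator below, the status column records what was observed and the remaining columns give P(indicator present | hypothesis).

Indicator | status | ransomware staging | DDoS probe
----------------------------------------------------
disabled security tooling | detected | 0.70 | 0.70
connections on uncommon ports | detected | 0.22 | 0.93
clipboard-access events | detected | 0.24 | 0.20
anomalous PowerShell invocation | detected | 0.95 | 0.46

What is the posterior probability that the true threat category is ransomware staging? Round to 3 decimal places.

By Bayes' rule with conditional independence, the unnormalized weight for each hypothesis is prior × ∏ likelihoods:
  ransomware staging: 0.63 × 0.70 × 0.22 × 0.24 × 0.95 = 0.022121
  DDoS probe: 0.37 × 0.70 × 0.93 × 0.20 × 0.46 = 0.02216
Marginal likelihood of the evidence = 0.044281.
P(ransomware staging | evidence) = 0.022121 / 0.044281 ≈ 0.500.

0.500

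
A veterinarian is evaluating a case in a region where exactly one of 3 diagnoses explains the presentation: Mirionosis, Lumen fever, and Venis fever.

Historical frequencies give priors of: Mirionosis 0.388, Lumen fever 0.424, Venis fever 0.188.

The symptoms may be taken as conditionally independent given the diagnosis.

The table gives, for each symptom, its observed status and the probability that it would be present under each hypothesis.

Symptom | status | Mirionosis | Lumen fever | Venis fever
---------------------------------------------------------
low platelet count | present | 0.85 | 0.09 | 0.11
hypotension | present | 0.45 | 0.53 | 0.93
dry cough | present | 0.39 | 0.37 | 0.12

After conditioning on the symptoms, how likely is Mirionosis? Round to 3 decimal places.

Multiply each prior by the joint likelihood of the symptom pattern:
  Mirionosis: 0.388 × 0.85 × 0.45 × 0.39 = 0.05788
  Lumen fever: 0.424 × 0.09 × 0.53 × 0.37 = 0.0074832
  Venis fever: 0.188 × 0.11 × 0.93 × 0.12 = 0.0023079
Normalizing constant Z = 0.05788 + 0.0074832 + 0.0023079 = 0.067671.
P(Mirionosis | evidence) = 0.05788 / 0.067671 ≈ 0.855.

0.855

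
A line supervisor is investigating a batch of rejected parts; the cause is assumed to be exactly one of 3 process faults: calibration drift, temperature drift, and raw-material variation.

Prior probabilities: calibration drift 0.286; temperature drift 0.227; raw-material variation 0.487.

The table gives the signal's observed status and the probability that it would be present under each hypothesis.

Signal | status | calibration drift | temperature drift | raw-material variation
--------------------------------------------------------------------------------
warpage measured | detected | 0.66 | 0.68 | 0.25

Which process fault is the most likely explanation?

calibration drift

By Bayes' rule, the unnormalized weight for each hypothesis is prior × likelihood:
  calibration drift: 0.286 × 0.66 = 0.18876
  temperature drift: 0.227 × 0.68 = 0.15436
  raw-material variation: 0.487 × 0.25 = 0.12175
Marginal likelihood of the evidence = 0.46487.
P(calibration drift | evidence) ≈ 0.18876 / 0.46487 ≈ 0.406
P(temperature drift | evidence) ≈ 0.15436 / 0.46487 ≈ 0.332
P(raw-material variation | evidence) ≈ 0.12175 / 0.46487 ≈ 0.262
The largest is 0.406, so calibration drift is most probable.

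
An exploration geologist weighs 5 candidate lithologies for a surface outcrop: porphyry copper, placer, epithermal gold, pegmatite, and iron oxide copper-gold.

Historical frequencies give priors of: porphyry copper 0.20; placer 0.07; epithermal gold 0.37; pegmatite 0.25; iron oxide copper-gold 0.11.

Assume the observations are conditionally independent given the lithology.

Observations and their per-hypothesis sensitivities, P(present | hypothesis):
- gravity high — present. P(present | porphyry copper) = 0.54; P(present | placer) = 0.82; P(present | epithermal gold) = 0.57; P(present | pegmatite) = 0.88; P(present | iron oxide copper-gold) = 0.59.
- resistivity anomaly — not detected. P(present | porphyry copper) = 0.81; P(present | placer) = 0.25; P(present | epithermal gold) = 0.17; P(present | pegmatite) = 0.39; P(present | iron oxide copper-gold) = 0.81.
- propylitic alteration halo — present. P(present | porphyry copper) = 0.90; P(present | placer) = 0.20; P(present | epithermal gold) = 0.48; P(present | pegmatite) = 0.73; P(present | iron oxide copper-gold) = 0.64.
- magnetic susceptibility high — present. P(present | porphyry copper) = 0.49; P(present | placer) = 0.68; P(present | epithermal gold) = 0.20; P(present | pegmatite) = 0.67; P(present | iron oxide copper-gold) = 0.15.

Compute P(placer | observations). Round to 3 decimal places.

0.059

For each hypothesis, the unnormalized posterior weight is prior × product of the observation likelihoods (using 1 − P(present | H) for each absent observation):
  porphyry copper: 0.20 × 0.54 × (1 − 0.81) × 0.90 × 0.49 = 0.0090493
  placer: 0.07 × 0.82 × (1 − 0.25) × 0.20 × 0.68 = 0.0058548
  epithermal gold: 0.37 × 0.57 × (1 − 0.17) × 0.48 × 0.20 = 0.016805
  pegmatite: 0.25 × 0.88 × (1 − 0.39) × 0.73 × 0.67 = 0.065637
  iron oxide copper-gold: 0.11 × 0.59 × (1 − 0.81) × 0.64 × 0.15 = 0.0011838
Normalizing constant Z = 0.0090493 + 0.0058548 + 0.016805 + 0.065637 + 0.0011838 = 0.09853.
P(placer | evidence) = 0.0058548 / 0.09853 ≈ 0.059.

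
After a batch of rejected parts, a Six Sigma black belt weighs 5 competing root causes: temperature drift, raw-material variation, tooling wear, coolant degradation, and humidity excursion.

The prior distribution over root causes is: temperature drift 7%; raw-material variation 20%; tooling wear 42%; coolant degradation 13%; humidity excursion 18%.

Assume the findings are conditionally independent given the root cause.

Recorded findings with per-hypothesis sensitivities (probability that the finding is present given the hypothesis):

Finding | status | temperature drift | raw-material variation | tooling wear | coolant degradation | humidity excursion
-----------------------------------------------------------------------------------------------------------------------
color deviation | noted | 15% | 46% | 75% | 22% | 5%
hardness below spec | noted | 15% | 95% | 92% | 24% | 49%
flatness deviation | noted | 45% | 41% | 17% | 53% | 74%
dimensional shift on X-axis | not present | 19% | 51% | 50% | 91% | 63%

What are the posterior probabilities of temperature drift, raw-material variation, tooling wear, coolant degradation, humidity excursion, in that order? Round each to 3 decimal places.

0.013, 0.396, 0.556, 0.007, 0.027

Multiply each prior by the joint likelihood of the evidence pattern (using 1 − P(present | H) for each absent finding):
  temperature drift: 0.07 × 0.15 × 0.15 × 0.45 × (1 − 0.19) = 0.00057409
  raw-material variation: 0.20 × 0.46 × 0.95 × 0.41 × (1 − 0.51) = 0.017559
  tooling wear: 0.42 × 0.75 × 0.92 × 0.17 × (1 − 0.50) = 0.024633
  coolant degradation: 0.13 × 0.22 × 0.24 × 0.53 × (1 − 0.91) = 0.00032741
  humidity excursion: 0.18 × 0.05 × 0.49 × 0.74 × (1 − 0.63) = 0.0012075
Marginal likelihood of the evidence = 0.044301.
P(temperature drift | evidence) = 0.00057409 / 0.044301 ≈ 0.013
P(raw-material variation | evidence) = 0.017559 / 0.044301 ≈ 0.396
P(tooling wear | evidence) = 0.024633 / 0.044301 ≈ 0.556
P(coolant degradation | evidence) = 0.00032741 / 0.044301 ≈ 0.007
P(humidity excursion | evidence) = 0.0012075 / 0.044301 ≈ 0.027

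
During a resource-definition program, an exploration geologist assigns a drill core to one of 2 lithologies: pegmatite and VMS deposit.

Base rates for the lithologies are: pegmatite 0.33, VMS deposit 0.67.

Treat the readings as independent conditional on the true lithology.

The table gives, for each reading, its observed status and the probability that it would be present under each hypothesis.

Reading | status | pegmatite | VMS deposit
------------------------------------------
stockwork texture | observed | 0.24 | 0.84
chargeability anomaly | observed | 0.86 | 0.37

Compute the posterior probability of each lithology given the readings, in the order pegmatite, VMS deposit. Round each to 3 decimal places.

0.246, 0.754

For each hypothesis, the unnormalized posterior weight is prior × product of the reading likelihoods:
  pegmatite: 0.33 × 0.24 × 0.86 = 0.068112
  VMS deposit: 0.67 × 0.84 × 0.37 = 0.20824
The unnormalized weights sum to 0.27635.
P(pegmatite | evidence) = 0.068112 / 0.27635 ≈ 0.246
P(VMS deposit | evidence) = 0.20824 / 0.27635 ≈ 0.754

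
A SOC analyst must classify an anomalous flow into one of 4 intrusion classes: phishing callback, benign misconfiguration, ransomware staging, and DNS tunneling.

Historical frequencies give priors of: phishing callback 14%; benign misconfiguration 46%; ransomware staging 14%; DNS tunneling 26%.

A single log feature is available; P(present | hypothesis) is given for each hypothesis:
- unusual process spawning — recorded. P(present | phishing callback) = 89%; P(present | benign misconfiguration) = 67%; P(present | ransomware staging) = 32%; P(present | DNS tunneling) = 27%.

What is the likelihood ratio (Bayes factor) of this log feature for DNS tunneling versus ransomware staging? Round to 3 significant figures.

Likelihood of this log feature under each hypothesis:
  DNS tunneling: 0.27
  ransomware staging: 0.32
Bayes factor = 0.27 / 0.32 ≈ 0.844

0.844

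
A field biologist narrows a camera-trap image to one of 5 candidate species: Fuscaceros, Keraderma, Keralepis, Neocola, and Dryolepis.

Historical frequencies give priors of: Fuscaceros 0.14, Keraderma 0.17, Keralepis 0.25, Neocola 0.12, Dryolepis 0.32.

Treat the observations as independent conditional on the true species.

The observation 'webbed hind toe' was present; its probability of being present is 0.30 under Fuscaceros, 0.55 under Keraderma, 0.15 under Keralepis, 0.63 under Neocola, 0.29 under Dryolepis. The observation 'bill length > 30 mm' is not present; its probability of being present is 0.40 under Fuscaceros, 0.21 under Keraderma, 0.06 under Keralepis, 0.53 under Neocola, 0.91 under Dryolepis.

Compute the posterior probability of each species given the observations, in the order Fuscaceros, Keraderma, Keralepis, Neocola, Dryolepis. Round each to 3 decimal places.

By Bayes' rule with conditional independence, the unnormalized weight for each hypothesis is prior × ∏ likelihoods (using 1 − P(present | H) for each absent observation):
  Fuscaceros: 0.14 × 0.30 × (1 − 0.40) = 0.0252
  Keraderma: 0.17 × 0.55 × (1 − 0.21) = 0.073865
  Keralepis: 0.25 × 0.15 × (1 − 0.06) = 0.03525
  Neocola: 0.12 × 0.63 × (1 − 0.53) = 0.035532
  Dryolepis: 0.32 × 0.29 × (1 − 0.91) = 0.008352
The unnormalized weights sum to 0.1782.
P(Fuscaceros | evidence) = 0.0252 / 0.1782 ≈ 0.141
P(Keraderma | evidence) = 0.073865 / 0.1782 ≈ 0.415
P(Keralepis | evidence) = 0.03525 / 0.1782 ≈ 0.198
P(Neocola | evidence) = 0.035532 / 0.1782 ≈ 0.199
P(Dryolepis | evidence) = 0.008352 / 0.1782 ≈ 0.047

0.141, 0.415, 0.198, 0.199, 0.047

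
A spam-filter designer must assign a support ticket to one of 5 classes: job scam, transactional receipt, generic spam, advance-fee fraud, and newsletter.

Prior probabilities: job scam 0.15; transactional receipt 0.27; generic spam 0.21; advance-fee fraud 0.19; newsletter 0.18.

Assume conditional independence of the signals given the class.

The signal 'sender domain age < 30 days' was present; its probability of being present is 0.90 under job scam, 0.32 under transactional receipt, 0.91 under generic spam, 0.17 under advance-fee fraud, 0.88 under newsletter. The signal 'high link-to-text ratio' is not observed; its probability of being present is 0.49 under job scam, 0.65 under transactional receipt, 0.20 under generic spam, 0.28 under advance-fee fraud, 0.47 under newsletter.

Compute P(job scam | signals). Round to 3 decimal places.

For each hypothesis, the unnormalized posterior weight is prior × product of the signal likelihoods (using 1 − P(present | H) for each absent signal):
  job scam: 0.15 × 0.90 × (1 − 0.49) = 0.06885
  transactional receipt: 0.27 × 0.32 × (1 − 0.65) = 0.03024
  generic spam: 0.21 × 0.91 × (1 − 0.20) = 0.15288
  advance-fee fraud: 0.19 × 0.17 × (1 − 0.28) = 0.023256
  newsletter: 0.18 × 0.88 × (1 − 0.47) = 0.083952
The unnormalized weights sum to 0.35918.
P(job scam | evidence) = 0.06885 / 0.35918 ≈ 0.192.

0.192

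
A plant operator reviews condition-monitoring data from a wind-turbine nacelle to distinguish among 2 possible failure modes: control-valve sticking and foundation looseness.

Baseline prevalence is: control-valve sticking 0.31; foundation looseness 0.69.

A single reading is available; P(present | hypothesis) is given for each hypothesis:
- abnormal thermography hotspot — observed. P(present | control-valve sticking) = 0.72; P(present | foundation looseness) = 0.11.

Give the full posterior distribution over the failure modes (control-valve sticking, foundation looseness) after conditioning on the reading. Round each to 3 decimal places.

Multiply each prior by the likelihood of the reading:
  control-valve sticking: 0.31 × 0.72 = 0.2232
  foundation looseness: 0.69 × 0.11 = 0.0759
Normalizing constant Z = 0.2232 + 0.0759 = 0.2991.
P(control-valve sticking | evidence) = 0.2232 / 0.2991 ≈ 0.746
P(foundation looseness | evidence) = 0.0759 / 0.2991 ≈ 0.254

0.746, 0.254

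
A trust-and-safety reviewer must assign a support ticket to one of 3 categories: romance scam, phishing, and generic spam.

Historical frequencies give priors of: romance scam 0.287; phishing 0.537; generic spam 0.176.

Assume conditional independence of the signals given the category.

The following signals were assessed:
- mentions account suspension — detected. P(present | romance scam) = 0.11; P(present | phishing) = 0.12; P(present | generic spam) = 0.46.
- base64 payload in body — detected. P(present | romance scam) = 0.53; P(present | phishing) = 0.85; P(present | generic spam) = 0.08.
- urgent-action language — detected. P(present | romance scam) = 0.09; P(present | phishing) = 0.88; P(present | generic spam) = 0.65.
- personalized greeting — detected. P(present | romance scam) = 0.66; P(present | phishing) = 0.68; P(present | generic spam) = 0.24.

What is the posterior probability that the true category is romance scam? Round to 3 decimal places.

Multiply each prior by the joint likelihood of the signal pattern:
  romance scam: 0.287 × 0.11 × 0.53 × 0.09 × 0.66 = 0.00099389
  phishing: 0.537 × 0.12 × 0.85 × 0.88 × 0.68 = 0.032777
  generic spam: 0.176 × 0.46 × 0.08 × 0.65 × 0.24 = 0.0010104
Marginal likelihood of the evidence = 0.034781.
P(romance scam | evidence) = 0.00099389 / 0.034781 ≈ 0.029.

0.029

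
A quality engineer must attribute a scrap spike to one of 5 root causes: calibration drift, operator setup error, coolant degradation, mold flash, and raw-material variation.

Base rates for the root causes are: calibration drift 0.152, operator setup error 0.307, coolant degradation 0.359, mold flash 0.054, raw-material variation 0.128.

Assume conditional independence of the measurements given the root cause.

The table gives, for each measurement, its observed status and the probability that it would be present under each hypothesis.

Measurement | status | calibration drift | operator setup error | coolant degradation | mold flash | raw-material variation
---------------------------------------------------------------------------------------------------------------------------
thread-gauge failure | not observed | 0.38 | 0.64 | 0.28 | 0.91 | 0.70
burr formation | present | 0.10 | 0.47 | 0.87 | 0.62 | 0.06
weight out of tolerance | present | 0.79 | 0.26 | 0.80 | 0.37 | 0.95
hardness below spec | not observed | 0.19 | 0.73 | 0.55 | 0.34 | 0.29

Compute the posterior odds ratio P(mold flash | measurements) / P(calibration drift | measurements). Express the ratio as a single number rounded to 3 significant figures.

0.122

The normalizing constant cancels in an odds ratio, so compute prior × likelihood for the two hypotheses only (using 1 − P(present | H) for each absent measurement):
  mold flash: 0.054 × (1 − 0.91) × 0.62 × 0.37 × (1 − 0.34) = 0.00073582
  calibration drift: 0.152 × (1 − 0.38) × 0.10 × 0.79 × (1 − 0.19) = 0.0060304
Posterior odds = 0.00073582 / 0.0060304 ≈ 0.122.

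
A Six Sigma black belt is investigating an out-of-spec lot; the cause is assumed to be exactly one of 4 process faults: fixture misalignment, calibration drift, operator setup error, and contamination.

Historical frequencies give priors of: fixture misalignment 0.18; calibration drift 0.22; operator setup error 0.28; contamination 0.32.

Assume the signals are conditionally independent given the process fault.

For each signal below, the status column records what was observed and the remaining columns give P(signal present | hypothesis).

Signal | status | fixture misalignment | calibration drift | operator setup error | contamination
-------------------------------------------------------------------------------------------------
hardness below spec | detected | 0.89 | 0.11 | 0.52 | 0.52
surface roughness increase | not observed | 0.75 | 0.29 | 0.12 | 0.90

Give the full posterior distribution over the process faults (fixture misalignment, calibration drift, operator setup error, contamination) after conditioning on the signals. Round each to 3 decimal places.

0.198, 0.085, 0.634, 0.082

By Bayes' rule with conditional independence, the unnormalized weight for each hypothesis is prior × ∏ likelihoods (using 1 − P(present | H) for each absent signal):
  fixture misalignment: 0.18 × 0.89 × (1 − 0.75) = 0.04005
  calibration drift: 0.22 × 0.11 × (1 − 0.29) = 0.017182
  operator setup error: 0.28 × 0.52 × (1 − 0.12) = 0.12813
  contamination: 0.32 × 0.52 × (1 − 0.90) = 0.01664
The unnormalized weights sum to 0.202.
P(fixture misalignment | evidence) = 0.04005 / 0.202 ≈ 0.198
P(calibration drift | evidence) = 0.017182 / 0.202 ≈ 0.085
P(operator setup error | evidence) = 0.12813 / 0.202 ≈ 0.634
P(contamination | evidence) = 0.01664 / 0.202 ≈ 0.082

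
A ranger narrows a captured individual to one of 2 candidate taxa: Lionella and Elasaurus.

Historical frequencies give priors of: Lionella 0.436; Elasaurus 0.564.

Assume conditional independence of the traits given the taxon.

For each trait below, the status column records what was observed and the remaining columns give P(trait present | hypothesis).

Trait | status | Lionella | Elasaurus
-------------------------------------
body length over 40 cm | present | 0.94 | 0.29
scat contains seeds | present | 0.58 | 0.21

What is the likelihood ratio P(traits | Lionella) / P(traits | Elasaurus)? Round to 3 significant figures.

8.95

Take the product of per-trait likelihoods under each hypothesis, then divide.
  Lionella: 0.94 × 0.58 = 0.5452
  Elasaurus: 0.29 × 0.21 = 0.0609
Bayes factor = 0.5452 / 0.0609 ≈ 8.95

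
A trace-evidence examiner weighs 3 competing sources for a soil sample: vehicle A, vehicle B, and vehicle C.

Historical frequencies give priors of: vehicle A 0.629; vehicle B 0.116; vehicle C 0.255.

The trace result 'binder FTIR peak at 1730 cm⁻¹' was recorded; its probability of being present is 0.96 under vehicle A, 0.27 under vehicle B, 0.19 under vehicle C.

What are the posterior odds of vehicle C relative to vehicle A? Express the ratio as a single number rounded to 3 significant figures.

The normalizing constant cancels in an odds ratio, so compute prior × likelihood for the two hypotheses only:
  vehicle C: 0.255 × 0.19 = 0.04845
  vehicle A: 0.629 × 0.96 = 0.60384
Posterior odds = 0.04845 / 0.60384 ≈ 0.0802.

0.0802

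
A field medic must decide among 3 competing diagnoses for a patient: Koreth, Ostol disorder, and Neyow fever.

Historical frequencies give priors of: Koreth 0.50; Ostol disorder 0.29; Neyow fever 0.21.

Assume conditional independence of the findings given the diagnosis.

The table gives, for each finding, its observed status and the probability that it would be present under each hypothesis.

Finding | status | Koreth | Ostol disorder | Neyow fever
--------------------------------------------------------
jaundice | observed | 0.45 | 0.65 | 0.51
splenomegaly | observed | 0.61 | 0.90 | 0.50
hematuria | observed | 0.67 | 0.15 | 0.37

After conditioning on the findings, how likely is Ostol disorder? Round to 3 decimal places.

Multiply each prior by the joint likelihood of the evidence pattern:
  Koreth: 0.50 × 0.45 × 0.61 × 0.67 = 0.091958
  Ostol disorder: 0.29 × 0.65 × 0.90 × 0.15 = 0.025447
  Neyow fever: 0.21 × 0.51 × 0.50 × 0.37 = 0.019814
The unnormalized weights sum to 0.13722.
P(Ostol disorder | evidence) = 0.025447 / 0.13722 ≈ 0.185.

0.185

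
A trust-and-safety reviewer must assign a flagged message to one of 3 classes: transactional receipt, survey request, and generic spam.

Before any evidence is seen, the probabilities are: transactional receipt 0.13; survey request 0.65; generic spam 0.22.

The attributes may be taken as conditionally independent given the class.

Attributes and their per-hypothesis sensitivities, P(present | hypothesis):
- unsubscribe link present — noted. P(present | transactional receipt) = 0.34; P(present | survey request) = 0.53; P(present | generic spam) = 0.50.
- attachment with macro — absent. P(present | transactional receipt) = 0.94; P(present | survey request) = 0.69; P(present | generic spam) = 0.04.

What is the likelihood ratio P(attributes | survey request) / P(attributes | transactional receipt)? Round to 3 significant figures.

Joint likelihood of the attribute pattern under each hypothesis (using 1 − P(present | H) for each absent attribute):
  survey request: 0.53 × (1 − 0.69) = 0.1643
  transactional receipt: 0.34 × (1 − 0.94) = 0.0204
Bayes factor = 0.1643 / 0.0204 ≈ 8.05

8.05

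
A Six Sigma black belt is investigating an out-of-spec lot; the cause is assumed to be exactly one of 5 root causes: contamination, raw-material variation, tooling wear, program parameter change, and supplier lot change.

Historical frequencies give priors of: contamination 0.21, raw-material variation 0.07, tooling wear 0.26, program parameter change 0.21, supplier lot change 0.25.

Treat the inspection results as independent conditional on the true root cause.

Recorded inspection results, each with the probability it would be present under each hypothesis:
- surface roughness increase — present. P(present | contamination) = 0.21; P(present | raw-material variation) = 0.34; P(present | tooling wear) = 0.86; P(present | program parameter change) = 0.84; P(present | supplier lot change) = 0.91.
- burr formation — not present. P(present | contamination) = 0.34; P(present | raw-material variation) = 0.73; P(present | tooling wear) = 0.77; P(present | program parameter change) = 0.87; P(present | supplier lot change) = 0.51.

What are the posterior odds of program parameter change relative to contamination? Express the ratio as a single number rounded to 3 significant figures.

0.788

The normalizing constant cancels in an odds ratio, so compute prior × likelihood for the two hypotheses only (using 1 − P(present | H) for each absent inspection result):
  program parameter change: 0.21 × 0.84 × (1 − 0.87) = 0.022932
  contamination: 0.21 × 0.21 × (1 − 0.34) = 0.029106
Odds(program parameter change : contamination) = 0.022932 / 0.029106 ≈ 0.788.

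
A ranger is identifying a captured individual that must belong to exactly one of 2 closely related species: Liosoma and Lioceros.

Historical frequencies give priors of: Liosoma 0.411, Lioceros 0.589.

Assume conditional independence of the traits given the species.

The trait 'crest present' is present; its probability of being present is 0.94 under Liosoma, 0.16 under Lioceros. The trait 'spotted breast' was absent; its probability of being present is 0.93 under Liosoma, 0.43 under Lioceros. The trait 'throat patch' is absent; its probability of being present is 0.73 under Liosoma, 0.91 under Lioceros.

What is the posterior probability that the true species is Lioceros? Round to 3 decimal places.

For each hypothesis, the unnormalized posterior weight is prior × product of the trait likelihoods (using 1 − P(present | H) for each absent trait):
  Liosoma: 0.411 × 0.94 × (1 − 0.93) × (1 − 0.73) = 0.0073018
  Lioceros: 0.589 × 0.16 × (1 − 0.43) × (1 − 0.91) = 0.0048345
Normalizing constant Z = 0.0073018 + 0.0048345 = 0.012136.
P(Lioceros | evidence) = 0.0048345 / 0.012136 ≈ 0.398.

0.398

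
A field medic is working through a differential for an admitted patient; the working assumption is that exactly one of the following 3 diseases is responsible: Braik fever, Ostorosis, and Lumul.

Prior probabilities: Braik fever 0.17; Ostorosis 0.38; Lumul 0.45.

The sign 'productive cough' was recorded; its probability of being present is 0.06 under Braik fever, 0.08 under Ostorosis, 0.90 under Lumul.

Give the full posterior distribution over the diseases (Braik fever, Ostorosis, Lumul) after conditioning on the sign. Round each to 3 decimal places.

Multiply each prior by the likelihood of the sign:
  Braik fever: 0.17 × 0.06 = 0.0102
  Ostorosis: 0.38 × 0.08 = 0.0304
  Lumul: 0.45 × 0.90 = 0.405
The unnormalized weights sum to 0.4456.
P(Braik fever | evidence) = 0.0102 / 0.4456 ≈ 0.023
P(Ostorosis | evidence) = 0.0304 / 0.4456 ≈ 0.068
P(Lumul | evidence) = 0.405 / 0.4456 ≈ 0.909

0.023, 0.068, 0.909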